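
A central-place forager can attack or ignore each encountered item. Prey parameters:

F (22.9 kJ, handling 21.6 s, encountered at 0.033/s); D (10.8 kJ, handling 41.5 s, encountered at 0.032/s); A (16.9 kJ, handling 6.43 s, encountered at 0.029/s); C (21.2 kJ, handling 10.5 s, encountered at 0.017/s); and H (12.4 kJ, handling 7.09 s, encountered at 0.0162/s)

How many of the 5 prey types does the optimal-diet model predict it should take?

4

Profitabilities (E/h, kJ/s): A 2.63, C 2.02, H 1.75, F 1.06, D 0.26. Add prey in this order while the next type's profitability exceeds the intake rate on those already taken.
Rate on top 1: 0.4131. C: 2.02 > 0.4131 → include.
Rate on top 2: 0.6231. H: 1.75 > 0.6231 → include.
Rate on top 3: 0.7105. F: 1.06 > 0.7105 → include.
Rate on top 4: 0.8242. D: 0.26 < 0.8242 → exclude; stop.
Optimal diet: A, C, H, F — 4 of 5 types.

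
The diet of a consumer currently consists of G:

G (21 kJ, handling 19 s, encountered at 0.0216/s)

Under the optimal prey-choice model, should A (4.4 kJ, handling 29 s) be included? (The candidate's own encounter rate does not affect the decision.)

Intake rate on the current diet: R = (0.0216×21) / (1 + 0.0216×19) = 0.4536/1.41 = 0.3216 kJ/s.
A: E/h = 4.4/29 = 0.1517 kJ/s.
Since 0.1517 < R, time spent handling A is better spent searching.

No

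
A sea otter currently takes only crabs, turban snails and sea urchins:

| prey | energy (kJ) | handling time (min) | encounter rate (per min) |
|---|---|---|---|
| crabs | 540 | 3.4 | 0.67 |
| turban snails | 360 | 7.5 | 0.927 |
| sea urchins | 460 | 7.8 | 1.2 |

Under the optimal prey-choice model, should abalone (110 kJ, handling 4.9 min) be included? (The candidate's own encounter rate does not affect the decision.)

Intake rate on the current diet: R = (0.67×540 + 0.927×360 + 1.2×460) / (1 + 0.67×3.4 + 0.927×7.5 + 1.2×7.8) = 1248/19.59 = 63.68 kJ/min.
Profitability of abalone: 110/4.9 = 22.45 kJ/min.
22.45 < 63.68, so adding abalone would lower the average — exclude it.

No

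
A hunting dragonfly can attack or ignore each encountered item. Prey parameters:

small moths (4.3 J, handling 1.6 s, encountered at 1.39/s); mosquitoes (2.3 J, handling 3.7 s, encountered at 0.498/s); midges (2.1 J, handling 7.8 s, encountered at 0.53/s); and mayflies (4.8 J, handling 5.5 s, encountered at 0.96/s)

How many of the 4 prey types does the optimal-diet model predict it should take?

Rank by E/h (J/s): small moths 2.69, mayflies 0.873, mosquitoes 0.622, midges 0.269. Include each in turn until the next type's E/h falls below the running intake rate.
Rate on top 1: 1.854. mayflies: 0.873 < 1.854 → exclude; stop.
Optimal diet: small moths — 1 of 4 types.

1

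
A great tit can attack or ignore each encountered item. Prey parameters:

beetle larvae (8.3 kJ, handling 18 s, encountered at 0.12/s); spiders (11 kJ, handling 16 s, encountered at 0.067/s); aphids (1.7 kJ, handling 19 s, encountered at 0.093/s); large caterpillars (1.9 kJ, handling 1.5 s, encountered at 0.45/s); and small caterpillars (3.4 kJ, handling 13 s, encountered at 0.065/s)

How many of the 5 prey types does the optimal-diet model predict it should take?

2

Profitabilities (E/h, kJ/s): large caterpillars 1.27, spiders 0.688, beetle larvae 0.461, small caterpillars 0.262, aphids 0.0895. Add prey in this order while the next type's profitability exceeds the intake rate on those already taken.
Rate on top 1: 0.5104. spiders: 0.688 > 0.5104 → include.
Rate on top 2: 0.5795. beetle larvae: 0.461 < 0.5795 → exclude; stop.
Optimal diet: large caterpillars, spiders — 2 of 5 types.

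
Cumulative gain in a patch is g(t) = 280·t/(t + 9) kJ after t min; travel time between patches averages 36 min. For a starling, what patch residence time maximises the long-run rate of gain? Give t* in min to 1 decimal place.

Maximise g(t)/(T+t): set derivative to zero → g'(t)(T+t) = g(t).
g'(t) = 280·9/(t + 9)². Setting 280·9/(t+9)² = 280t/[(t+9)(36+t)] gives 9(36+t) = t(t+9), so t² = 9×36 = 324.
t* = √324 = 18 min.

18.0 min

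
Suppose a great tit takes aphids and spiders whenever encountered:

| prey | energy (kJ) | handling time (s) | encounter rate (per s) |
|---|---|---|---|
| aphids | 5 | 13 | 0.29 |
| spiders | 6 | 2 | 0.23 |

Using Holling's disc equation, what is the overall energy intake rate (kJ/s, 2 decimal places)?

0.54 kJ/s

R = Σλ_iE_i / (1 + Σλ_ih_i)
Numerator: 0.29×5 + 0.23×6 = 2.83
Denominator: 1 + 0.29×13 + 0.23×2 = 5.23
R = 2.83/5.23 = 0.5411 kJ/s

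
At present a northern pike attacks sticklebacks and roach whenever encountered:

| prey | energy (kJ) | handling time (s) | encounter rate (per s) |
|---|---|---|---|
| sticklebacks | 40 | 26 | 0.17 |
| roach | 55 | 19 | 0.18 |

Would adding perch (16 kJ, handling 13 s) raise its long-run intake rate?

No

On sticklebacks and roach alone, R = ΣλE/(1+Σλh) = 16.7/8.84 = 1.889 kJ/s.
perch: E/h = 16/13 = 1.231 kJ/s.
Since 1.231 < R, time spent handling perch is better spent searching.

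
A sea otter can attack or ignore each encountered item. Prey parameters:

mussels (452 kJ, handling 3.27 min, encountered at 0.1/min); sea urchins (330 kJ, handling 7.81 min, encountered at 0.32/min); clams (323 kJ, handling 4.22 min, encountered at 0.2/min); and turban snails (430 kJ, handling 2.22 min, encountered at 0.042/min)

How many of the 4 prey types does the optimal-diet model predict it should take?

Rank by E/h (kJ/min): turban snails 194, mussels 138, clams 76.5, sea urchins 42.3. Include each in turn until the next type's E/h falls below the running intake rate.
Rate on top 1: 16.52. mussels: 138 > 16.52 → include.
Rate on top 2: 44.54. clams: 76.5 > 44.54 → include.
Rate on top 3: 56.47. sea urchins: 42.3 < 56.47 → exclude; stop.
Optimal diet: turban snails, mussels, clams — 3 of 4 types.

3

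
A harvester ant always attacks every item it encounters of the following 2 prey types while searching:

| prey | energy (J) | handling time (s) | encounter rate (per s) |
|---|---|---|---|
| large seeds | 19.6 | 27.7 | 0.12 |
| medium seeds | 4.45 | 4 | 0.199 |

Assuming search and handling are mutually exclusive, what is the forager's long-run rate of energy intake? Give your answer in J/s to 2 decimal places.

0.63 J/s

R = Σλ_iE_i / (1 + Σλ_ih_i)
Numerator: 0.12×19.6 + 0.199×4.45 = 3.238
Denominator: 1 + 0.12×27.7 + 0.199×4 = 5.12
R = 3.238/5.12 = 0.6323 J/s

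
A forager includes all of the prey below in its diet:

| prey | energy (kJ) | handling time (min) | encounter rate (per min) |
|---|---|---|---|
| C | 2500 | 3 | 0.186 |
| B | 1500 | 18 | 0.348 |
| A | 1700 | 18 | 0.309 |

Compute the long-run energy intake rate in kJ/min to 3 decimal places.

112.993 kJ/min

Energy encountered per unit search time: 0.186×2500 + 0.348×1500 + 0.309×1700 = 1512 kJ/min.
Handling time per unit search time: 0.186×3 + 0.348×18 + 0.309×18 = 12.38.
Rate = 1512/(1 + 12.38) = 113 kJ/min.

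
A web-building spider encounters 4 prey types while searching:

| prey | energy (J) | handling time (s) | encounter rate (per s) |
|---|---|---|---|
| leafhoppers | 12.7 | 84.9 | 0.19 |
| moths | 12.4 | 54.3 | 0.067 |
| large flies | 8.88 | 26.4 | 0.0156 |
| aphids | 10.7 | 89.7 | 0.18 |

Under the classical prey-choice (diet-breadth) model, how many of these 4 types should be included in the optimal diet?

2

Rank by E/h (J/s): large flies 0.336, moths 0.228, leafhoppers 0.15, aphids 0.119. Include each in turn until the next type's E/h falls below the running intake rate.
Rate on top 1: 0.09812. moths: 0.228 > 0.09812 → include.
Rate on top 2: 0.1919. leafhoppers: 0.15 < 0.1919 → exclude; stop.
Optimal diet: large flies, moths — 2 of 4 types.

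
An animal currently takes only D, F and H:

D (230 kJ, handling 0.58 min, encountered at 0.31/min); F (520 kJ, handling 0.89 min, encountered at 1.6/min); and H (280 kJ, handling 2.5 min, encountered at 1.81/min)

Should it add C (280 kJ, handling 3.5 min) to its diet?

No

On D, F and H alone, R = ΣλE/(1+Σλh) = 1410/7.129 = 197.8 kJ/min.
Profitability of C: 280/3.5 = 80 kJ/min.
80 < 197.8, so adding C would lower the average — exclude it.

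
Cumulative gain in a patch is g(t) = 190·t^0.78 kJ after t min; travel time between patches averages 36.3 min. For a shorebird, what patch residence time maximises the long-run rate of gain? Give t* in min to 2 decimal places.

Maximise g(t)/(T+t): set derivative to zero → g'(t)(T+t) = g(t).
g'(t) = 0.78·190·t^-0.22. Setting 0.78·190·t^-0.22 = 190·t^0.78/(36.3+t) gives 0.78(36.3+t) = t, so 0.22·t = 0.78×36.3.
t* = 0.78×36.3/0.22 = 128.7 min.

128.70 min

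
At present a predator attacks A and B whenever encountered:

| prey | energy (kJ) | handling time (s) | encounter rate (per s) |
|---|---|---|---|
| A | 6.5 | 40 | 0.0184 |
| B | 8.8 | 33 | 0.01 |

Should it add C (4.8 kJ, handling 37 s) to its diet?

Current rate: (0.0184×6.5 + 0.01×8.8)/(1 + 0.0184×40 + 0.01×33) = 0.1005 kJ/s.
Profitability of C: 4.8/37 = 0.1297 kJ/s.
0.1297 > 0.1005, so adding C raises the average — include it.

Yes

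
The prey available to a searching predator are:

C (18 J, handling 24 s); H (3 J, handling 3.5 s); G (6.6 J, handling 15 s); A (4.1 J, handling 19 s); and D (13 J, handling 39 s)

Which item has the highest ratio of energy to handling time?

H

In descending order of E/h:
H: 3/3.5 = 0.857 J/s
C: 18/24 = 0.75 J/s
G: 6.6/15 = 0.44 J/s
D: 13/39 = 0.333 J/s
A: 4.1/19 = 0.216 J/s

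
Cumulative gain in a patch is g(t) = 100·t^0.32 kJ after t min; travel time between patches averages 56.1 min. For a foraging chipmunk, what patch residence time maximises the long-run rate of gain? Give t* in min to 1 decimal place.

26.4 min

Optimal t* satisfies g'(t*) = g(t*)/(T + t*).
g'(t) = 0.32·100·t^-0.68. Setting 0.32·100·t^-0.68 = 100·t^0.32/(56.1+t) gives 0.32(56.1+t) = t, so 0.68·t = 0.32×56.1.
t* = 0.32×56.1/0.68 = 26.4 min.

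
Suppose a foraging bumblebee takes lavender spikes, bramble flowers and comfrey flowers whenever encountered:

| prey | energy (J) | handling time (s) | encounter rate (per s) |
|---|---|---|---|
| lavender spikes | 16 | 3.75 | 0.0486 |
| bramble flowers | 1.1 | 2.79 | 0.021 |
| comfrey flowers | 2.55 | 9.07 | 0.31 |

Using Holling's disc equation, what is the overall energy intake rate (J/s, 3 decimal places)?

0.393 J/s

R = Σλ_iE_i / (1 + Σλ_ih_i)
Numerator: 0.0486×16 + 0.021×1.1 + 0.31×2.55 = 1.591
Denominator: 1 + 0.0486×3.75 + 0.021×2.79 + 0.31×9.07 = 4.053
R = 1.591/4.053 = 0.3926 J/s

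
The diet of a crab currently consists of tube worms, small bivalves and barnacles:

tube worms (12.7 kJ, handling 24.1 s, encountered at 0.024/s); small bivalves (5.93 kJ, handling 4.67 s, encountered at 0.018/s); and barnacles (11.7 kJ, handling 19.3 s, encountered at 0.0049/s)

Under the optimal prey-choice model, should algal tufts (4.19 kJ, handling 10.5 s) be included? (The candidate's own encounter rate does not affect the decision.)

Current rate: (0.024×12.7 + 0.018×5.93 + 0.0049×11.7)/(1 + 0.024×24.1 + 0.018×4.67 + 0.0049×19.3) = 0.2669 kJ/s.
algal tufts: E/h = 4.19/10.5 = 0.399 kJ/s.
Since 0.399 > R, including algal tufts increases the long-run rate.

Yes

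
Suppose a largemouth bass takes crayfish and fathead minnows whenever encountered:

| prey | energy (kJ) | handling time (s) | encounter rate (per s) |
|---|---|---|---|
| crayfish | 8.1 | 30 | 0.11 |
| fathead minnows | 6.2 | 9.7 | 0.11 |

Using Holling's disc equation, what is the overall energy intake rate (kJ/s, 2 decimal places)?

R = Σλ_iE_i / (1 + Σλ_ih_i)
Numerator: 0.11×8.1 + 0.11×6.2 = 1.573
Denominator: 1 + 0.11×30 + 0.11×9.7 = 5.367
R = 1.573/5.367 = 0.2931 kJ/s

0.29 kJ/s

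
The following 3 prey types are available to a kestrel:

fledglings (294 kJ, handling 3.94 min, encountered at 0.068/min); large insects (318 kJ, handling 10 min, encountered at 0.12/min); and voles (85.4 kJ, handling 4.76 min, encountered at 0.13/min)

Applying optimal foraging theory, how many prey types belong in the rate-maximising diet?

E/h in descending order: fledglings 74.6, large insects 31.8, voles 17.9 kJ/min. The optimal diet is the largest prefix of this list for which every included type satisfies E_i/h_i > R on the types above it.
Rate on top 1: 15.77. large insects: 31.8 > 15.77 → include.
Rate on top 2: 23.56. voles: 17.9 < 23.56 → exclude; stop.
Optimal diet: fledglings, large insects — 2 of 3 types.

2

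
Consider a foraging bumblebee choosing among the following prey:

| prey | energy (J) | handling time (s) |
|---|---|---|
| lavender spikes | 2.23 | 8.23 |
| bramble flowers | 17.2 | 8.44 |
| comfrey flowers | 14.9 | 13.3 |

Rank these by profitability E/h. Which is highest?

bramble flowers

Profitability E/h (J/s): lavender spikes = 2.23/8.23 = 0.271, bramble flowers = 17.2/8.44 = 2.04, comfrey flowers = 14.9/13.3 = 1.12.
Ranked: bramble flowers > comfrey flowers > lavender spikes.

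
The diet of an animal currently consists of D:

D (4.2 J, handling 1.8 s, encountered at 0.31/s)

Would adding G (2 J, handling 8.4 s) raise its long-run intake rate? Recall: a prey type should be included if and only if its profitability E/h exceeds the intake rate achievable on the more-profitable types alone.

Current rate: (0.31×4.2)/(1 + 0.31×1.8) = 0.8357 J/s.
G: E/h = 2/8.4 = 0.2381 J/s.
0.2381 < 0.8357, so adding G would lower the average — exclude it.

No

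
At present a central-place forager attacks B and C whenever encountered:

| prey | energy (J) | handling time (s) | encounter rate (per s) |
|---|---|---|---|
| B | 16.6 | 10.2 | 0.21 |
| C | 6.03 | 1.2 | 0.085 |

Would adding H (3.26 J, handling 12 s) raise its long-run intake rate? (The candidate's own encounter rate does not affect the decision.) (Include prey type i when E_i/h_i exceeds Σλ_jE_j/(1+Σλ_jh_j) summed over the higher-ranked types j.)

On B and C alone, R = ΣλE/(1+Σλh) = 3.999/3.244 = 1.233 J/s.
H: E/h = 3.26/12 = 0.2717 J/s.
Since 0.2717 < R, time spent handling H is better spent searching.

No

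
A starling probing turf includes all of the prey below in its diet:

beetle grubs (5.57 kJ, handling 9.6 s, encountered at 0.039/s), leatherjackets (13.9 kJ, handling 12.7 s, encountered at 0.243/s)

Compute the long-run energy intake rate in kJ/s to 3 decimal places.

0.806 kJ/s

Energy encountered per unit search time: 0.039×5.57 + 0.243×13.9 = 3.595 kJ/s.
Handling time per unit search time: 0.039×9.6 + 0.243×12.7 = 3.46.
Rate = 3.595/(1 + 3.46) = 0.8059 kJ/s.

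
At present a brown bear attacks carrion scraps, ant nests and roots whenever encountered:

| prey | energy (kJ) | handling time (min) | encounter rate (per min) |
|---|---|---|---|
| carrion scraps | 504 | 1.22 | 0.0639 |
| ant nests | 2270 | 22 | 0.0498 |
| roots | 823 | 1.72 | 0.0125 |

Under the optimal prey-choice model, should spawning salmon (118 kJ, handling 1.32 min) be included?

Yes

Current rate: (0.0639×504 + 0.0498×2270 + 0.0125×823)/(1 + 0.0639×1.22 + 0.0498×22 + 0.0125×1.72) = 70.86 kJ/min.
Profitability of spawning salmon: 118/1.32 = 89.39 kJ/min.
Since 89.39 > R, including spawning salmon increases the long-run rate.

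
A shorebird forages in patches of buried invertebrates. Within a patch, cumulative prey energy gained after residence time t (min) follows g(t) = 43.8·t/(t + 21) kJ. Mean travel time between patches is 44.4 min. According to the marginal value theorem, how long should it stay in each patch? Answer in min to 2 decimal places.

Optimal t* satisfies g'(t*) = g(t*)/(T + t*).
g'(t) = 43.8·21/(t + 21)². Setting 43.8·21/(t+21)² = 43.8t/[(t+21)(44.4+t)] gives 21(44.4+t) = t(t+21), so t² = 21×44.4 = 932.4.
t* = √932.4 = 30.54 min.

30.54 min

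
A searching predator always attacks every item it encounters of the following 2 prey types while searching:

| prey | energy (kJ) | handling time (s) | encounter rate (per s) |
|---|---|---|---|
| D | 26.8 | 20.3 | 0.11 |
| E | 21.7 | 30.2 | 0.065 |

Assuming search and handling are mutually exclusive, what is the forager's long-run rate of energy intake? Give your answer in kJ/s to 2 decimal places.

R = (0.11×26.8 + 0.065×21.7) / (1 + 0.11×20.3 + 0.065×30.2) = 4.359/5.196 = 0.8388 kJ/s.

0.84 kJ/s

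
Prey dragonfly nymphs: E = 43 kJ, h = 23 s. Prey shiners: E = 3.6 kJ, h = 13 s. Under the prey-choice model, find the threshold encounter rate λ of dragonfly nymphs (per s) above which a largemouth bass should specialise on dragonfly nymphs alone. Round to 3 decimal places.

At the threshold, the rate on dragonfly nymphs alone equals the profitability of shiners: λ·43/(1 + λ·23) = 3.6/13 = 0.2769.
Rearranging, λ(43 − 0.2769×23) = 0.2769, so λ = 0.2769/36.63 = 0.00756 per s.

0.008 per s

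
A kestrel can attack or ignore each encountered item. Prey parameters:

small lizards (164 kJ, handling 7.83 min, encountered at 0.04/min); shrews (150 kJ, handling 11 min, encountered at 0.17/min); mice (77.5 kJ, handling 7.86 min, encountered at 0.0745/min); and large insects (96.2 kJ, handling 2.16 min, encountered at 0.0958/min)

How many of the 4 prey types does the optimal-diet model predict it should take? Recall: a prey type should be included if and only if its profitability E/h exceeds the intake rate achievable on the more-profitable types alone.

3

Profitabilities (E/h, kJ/min): large insects 44.5, small lizards 20.9, shrews 13.6, mice 9.86. Add prey in this order while the next type's profitability exceeds the intake rate on those already taken.
Rate on top 1: 7.636. small lizards: 20.9 > 7.636 → include.
Rate on top 2: 10.38. shrews: 13.6 > 10.38 → include.
Rate on top 3: 12.18. mice: 9.86 < 12.18 → exclude; stop.
Optimal diet: large insects, small lizards, shrews — 3 of 4 types.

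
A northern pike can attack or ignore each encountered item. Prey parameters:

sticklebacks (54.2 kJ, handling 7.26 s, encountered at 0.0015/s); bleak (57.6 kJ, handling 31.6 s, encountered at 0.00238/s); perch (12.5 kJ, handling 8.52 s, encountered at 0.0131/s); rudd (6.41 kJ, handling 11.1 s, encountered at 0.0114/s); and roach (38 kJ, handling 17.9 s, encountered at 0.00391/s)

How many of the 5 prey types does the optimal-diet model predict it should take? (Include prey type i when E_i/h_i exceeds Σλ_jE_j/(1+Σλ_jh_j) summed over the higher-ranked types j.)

Profitabilities (E/h, kJ/s): sticklebacks 7.47, roach 2.12, bleak 1.82, perch 1.47, rudd 0.577. Add prey in this order while the next type's profitability exceeds the intake rate on those already taken.
Rate on top 1: 0.08042. roach: 2.12 > 0.08042 → include.
Rate on top 2: 0.2127. bleak: 1.82 > 0.2127 → include.
Rate on top 3: 0.3174. perch: 1.47 > 0.3174 → include.
Rate on top 4: 0.4186. rudd: 0.577 > 0.4186 → include.
Optimal diet: sticklebacks, roach, bleak, perch, rudd — 5 of 5 types.

5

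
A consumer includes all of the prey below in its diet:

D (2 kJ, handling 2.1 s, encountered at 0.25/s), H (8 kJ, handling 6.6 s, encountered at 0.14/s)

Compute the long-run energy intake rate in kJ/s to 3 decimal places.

0.661 kJ/s

R = (0.25×2 + 0.14×8) / (1 + 0.25×2.1 + 0.14×6.6) = 1.62/2.449 = 0.6615 kJ/s.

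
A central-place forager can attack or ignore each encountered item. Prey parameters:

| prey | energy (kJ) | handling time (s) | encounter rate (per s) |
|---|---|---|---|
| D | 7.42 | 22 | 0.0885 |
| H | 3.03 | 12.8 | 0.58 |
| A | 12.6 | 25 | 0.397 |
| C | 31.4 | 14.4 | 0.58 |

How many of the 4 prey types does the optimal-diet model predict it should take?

1

Rank by E/h (kJ/s): C 2.18, A 0.504, D 0.337, H 0.237. Include each in turn until the next type's E/h falls below the running intake rate.
Rate on top 1: 1.947. A: 0.504 < 1.947 → exclude; stop.
Optimal diet: C — 1 of 4 types.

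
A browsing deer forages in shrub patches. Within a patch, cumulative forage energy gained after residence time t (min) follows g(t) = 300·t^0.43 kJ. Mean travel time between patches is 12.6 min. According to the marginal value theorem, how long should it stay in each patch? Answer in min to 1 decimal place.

9.5 min

Maximise g(t)/(T+t): set derivative to zero → g'(t)(T+t) = g(t).
g'(t) = 0.43·300·t^-0.57. Setting 0.43·300·t^-0.57 = 300·t^0.43/(12.6+t) gives 0.43(12.6+t) = t, so 0.57·t = 0.43×12.6.
t* = 0.43×12.6/0.57 = 9.505 min.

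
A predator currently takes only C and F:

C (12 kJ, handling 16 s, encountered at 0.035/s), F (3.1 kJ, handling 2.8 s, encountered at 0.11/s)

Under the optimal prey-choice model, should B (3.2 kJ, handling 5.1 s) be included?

Yes

On C and F alone, R = ΣλE/(1+Σλh) = 0.761/1.868 = 0.4074 kJ/s.
B: E/h = 3.2/5.1 = 0.6275 kJ/s.
0.6275 > 0.4074, so adding B raises the average — include it.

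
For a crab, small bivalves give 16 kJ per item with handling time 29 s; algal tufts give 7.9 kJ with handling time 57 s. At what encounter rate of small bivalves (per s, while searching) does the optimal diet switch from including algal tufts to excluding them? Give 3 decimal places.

The zero-one rule: include algal tufts iff E₂/h₂ > λE₁/(1+λh₁). Equality gives the switch point.
λE₁h₂ = E₂ + λE₂h₁ ⇒ λ = E₂/(E₁h₂ − E₂h₁) = 7.9/(912 − 229.1) = 0.01157 per s.

0.012 per s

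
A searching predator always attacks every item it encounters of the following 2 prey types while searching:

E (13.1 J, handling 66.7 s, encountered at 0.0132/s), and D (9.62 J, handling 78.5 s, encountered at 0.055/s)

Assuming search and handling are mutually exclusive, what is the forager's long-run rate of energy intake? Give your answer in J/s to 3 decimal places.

0.113 J/s

Energy encountered per unit search time: 0.0132×13.1 + 0.055×9.62 = 0.702 J/s.
Handling time per unit search time: 0.0132×66.7 + 0.055×78.5 = 5.198.
Rate = 0.702/(1 + 5.198) = 0.1133 J/s.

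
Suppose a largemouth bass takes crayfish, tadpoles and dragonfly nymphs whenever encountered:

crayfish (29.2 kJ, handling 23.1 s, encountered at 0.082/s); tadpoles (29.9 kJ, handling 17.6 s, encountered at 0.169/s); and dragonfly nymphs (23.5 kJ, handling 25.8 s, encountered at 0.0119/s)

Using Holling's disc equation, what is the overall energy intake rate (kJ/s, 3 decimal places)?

1.251 kJ/s

R = (0.082×29.2 + 0.169×29.9 + 0.0119×23.5) / (1 + 0.082×23.1 + 0.169×17.6 + 0.0119×25.8) = 7.727/6.176 = 1.251 kJ/s.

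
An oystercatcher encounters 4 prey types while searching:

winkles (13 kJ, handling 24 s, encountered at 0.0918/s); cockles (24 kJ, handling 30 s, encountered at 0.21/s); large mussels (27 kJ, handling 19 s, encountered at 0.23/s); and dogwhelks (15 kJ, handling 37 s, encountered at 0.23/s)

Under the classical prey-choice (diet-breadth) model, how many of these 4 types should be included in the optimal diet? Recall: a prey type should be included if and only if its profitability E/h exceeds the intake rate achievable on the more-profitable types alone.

E/h in descending order: large mussels 1.42, cockles 0.8, winkles 0.542, dogwhelks 0.405 kJ/s. The optimal diet is the largest prefix of this list for which every included type satisfies E_i/h_i > R on the types above it.
Rate on top 1: 1.156. cockles: 0.8 < 1.156 → exclude; stop.
Optimal diet: large mussels — 1 of 4 types.

1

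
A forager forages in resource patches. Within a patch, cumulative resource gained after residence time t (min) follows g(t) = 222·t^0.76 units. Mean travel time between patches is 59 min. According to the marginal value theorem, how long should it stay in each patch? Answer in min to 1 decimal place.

Maximise g(t)/(T+t): set derivative to zero → g'(t)(T+t) = g(t).
g'(t) = 0.76·222·t^-0.24. Setting 0.76·222·t^-0.24 = 222·t^0.76/(59+t) gives 0.76(59+t) = t, so 0.24·t = 0.76×59.
t* = 0.76×59/0.24 = 186.8 min.

186.8 min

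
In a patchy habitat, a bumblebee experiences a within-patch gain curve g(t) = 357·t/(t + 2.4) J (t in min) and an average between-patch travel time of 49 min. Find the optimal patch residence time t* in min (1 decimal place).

Maximise g(t)/(T+t): set derivative to zero → g'(t)(T+t) = g(t).
g'(t) = 357·2.4/(t + 2.4)². Setting 357·2.4/(t+2.4)² = 357t/[(t+2.4)(49+t)] gives 2.4(49+t) = t(t+2.4), so t² = 2.4×49 = 117.6.
t* = √117.6 = 10.84 min.

10.8 min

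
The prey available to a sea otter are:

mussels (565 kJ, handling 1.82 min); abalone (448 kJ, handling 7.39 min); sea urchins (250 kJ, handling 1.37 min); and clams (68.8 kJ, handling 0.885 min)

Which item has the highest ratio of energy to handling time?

In descending order of E/h:
mussels: 565/1.82 = 310 kJ/min
sea urchins: 250/1.37 = 182 kJ/min
clams: 68.8/0.885 = 77.7 kJ/min
abalone: 448/7.39 = 60.6 kJ/min

mussels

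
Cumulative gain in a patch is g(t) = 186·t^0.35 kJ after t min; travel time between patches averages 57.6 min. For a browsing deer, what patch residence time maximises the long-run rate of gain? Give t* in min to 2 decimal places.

By the marginal value theorem, leave when the instantaneous gain rate g'(t) equals the habitat-wide average g(t)/(T + t).
g'(t) = 0.35·186·t^-0.65. Setting 0.35·186·t^-0.65 = 186·t^0.35/(57.6+t) gives 0.35(57.6+t) = t, so 0.65·t = 0.35×57.6.
t* = 0.35×57.6/0.65 = 31.02 min.

31.02 min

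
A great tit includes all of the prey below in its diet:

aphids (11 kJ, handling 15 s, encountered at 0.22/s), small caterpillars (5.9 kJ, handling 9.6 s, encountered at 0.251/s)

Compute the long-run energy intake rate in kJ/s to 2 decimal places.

0.58 kJ/s

R = Σλ_iE_i / (1 + Σλ_ih_i)
Numerator: 0.22×11 + 0.251×5.9 = 3.901
Denominator: 1 + 0.22×15 + 0.251×9.6 = 6.71
R = 3.901/6.71 = 0.5814 kJ/s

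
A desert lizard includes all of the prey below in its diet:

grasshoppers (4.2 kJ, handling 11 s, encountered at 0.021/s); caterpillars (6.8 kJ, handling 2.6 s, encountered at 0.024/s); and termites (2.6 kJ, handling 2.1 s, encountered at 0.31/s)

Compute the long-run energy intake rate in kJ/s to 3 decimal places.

Energy encountered per unit search time: 0.021×4.2 + 0.024×6.8 + 0.31×2.6 = 1.057 kJ/s.
Handling time per unit search time: 0.021×11 + 0.024×2.6 + 0.31×2.1 = 0.9444.
Rate = 1.057/(1 + 0.9444) = 0.5438 kJ/s.

0.544 kJ/s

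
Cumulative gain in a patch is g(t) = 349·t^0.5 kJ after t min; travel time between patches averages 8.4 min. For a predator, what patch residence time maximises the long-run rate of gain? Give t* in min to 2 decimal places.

8.40 min

By the marginal value theorem, leave when the instantaneous gain rate g'(t) equals the habitat-wide average g(t)/(T + t).
g'(t) = 0.5·349·t^-0.5. Setting 0.5·349·t^-0.5 = 349·t^0.5/(8.4+t) gives 0.5(8.4+t) = t, so 0.50·t = 0.5×8.4.
t* = 0.5×8.4/0.50 = 8.4 min.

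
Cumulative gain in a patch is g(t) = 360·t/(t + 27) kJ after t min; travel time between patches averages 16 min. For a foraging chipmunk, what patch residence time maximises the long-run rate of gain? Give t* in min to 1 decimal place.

Optimal t* satisfies g'(t*) = g(t*)/(T + t*).
g'(t) = 360·27/(t + 27)². Setting 360·27/(t+27)² = 360t/[(t+27)(16+t)] gives 27(16+t) = t(t+27), so t² = 27×16 = 432.
t* = √432 = 20.78 min.

20.8 min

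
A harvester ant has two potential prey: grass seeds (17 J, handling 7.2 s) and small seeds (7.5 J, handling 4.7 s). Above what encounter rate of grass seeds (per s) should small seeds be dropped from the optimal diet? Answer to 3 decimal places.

0.290 per s

Drop small seeds once their profitability E₂/h₂ falls below the rate achievable on grass seeds alone: E₂/h₂ = λE₁/(1 + λh₁).
Solve for λ: λE₁h₂ = E₂(1 + λh₁) → λ(E₁h₂ − E₂h₁) = E₂ → λ = E₂/(E₁h₂ − E₂h₁).
λ = 7.5/(17×4.7 − 7.5×7.2) = 7.5/25.9 = 0.2896 per s.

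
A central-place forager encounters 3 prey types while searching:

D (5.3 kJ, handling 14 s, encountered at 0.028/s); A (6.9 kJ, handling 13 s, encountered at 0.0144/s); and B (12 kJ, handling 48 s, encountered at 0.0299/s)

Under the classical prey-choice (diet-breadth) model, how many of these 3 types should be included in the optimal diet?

Rank by E/h (kJ/s): A 0.531, D 0.379, B 0.25. Include each in turn until the next type's E/h falls below the running intake rate.
Rate on top 1: 0.08369. D: 0.379 > 0.08369 → include.
Rate on top 2: 0.1569. B: 0.25 > 0.1569 → include.
Optimal diet: A, D, B — 3 of 3 types.

3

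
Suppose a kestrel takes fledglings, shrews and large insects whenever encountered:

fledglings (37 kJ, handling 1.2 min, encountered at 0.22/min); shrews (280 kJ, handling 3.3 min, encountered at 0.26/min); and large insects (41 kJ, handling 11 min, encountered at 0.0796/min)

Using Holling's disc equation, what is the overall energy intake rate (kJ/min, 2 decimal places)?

28.09 kJ/min

Energy encountered per unit search time: 0.22×37 + 0.26×280 + 0.0796×41 = 84.2 kJ/min.
Handling time per unit search time: 0.22×1.2 + 0.26×3.3 + 0.0796×11 = 1.998.
Rate = 84.2/(1 + 1.998) = 28.09 kJ/min.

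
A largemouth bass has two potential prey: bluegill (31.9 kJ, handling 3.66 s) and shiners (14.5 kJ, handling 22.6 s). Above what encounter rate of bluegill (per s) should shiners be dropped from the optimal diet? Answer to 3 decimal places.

0.022 per s

At the threshold, the rate on bluegill alone equals the profitability of shiners: λ·31.9/(1 + λ·3.66) = 14.5/22.6 = 0.6416.
Rearranging, λ(31.9 − 0.6416×3.66) = 0.6416, so λ = 0.6416/29.55 = 0.02171 per s.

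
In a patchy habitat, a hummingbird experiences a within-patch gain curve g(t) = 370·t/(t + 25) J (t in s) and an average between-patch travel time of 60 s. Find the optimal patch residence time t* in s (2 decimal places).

38.73 s

Maximise g(t)/(T+t): set derivative to zero → g'(t)(T+t) = g(t).
g'(t) = 370·25/(t + 25)². Setting 370·25/(t+25)² = 370t/[(t+25)(60+t)] gives 25(60+t) = t(t+25), so t² = 25×60 = 1500.
t* = √1500 = 38.73 s.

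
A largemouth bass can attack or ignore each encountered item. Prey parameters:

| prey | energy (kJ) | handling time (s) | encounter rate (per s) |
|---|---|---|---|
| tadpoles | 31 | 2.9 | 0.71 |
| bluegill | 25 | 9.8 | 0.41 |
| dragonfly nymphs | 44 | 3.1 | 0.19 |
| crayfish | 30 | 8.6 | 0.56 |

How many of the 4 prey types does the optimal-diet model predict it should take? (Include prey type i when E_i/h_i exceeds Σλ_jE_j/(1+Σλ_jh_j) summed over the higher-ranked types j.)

E/h in descending order: dragonfly nymphs 14.2, tadpoles 10.7, crayfish 3.49, bluegill 2.55 kJ/s. The optimal diet is the largest prefix of this list for which every included type satisfies E_i/h_i > R on the types above it.
Rate on top 1: 5.261. tadpoles: 10.7 > 5.261 → include.
Rate on top 2: 8.325. crayfish: 3.49 < 8.325 → exclude; stop.
Optimal diet: dragonfly nymphs, tadpoles — 2 of 4 types.

2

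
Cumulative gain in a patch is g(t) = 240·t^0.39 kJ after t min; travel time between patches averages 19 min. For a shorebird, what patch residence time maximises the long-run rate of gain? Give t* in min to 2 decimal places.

Maximise g(t)/(T+t): set derivative to zero → g'(t)(T+t) = g(t).
g'(t) = 0.39·240·t^-0.61. Setting 0.39·240·t^-0.61 = 240·t^0.39/(19+t) gives 0.39(19+t) = t, so 0.61·t = 0.39×19.
t* = 0.39×19/0.61 = 12.15 min.

12.15 min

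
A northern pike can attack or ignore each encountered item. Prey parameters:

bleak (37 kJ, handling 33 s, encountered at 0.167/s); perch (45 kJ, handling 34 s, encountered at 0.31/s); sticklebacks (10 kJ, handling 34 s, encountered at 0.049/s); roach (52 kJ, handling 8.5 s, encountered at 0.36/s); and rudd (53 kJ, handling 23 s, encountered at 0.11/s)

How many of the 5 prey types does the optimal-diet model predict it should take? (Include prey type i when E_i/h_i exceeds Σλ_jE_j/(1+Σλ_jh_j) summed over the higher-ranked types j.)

1

Rank by E/h (kJ/s): roach 6.12, rudd 2.3, perch 1.32, bleak 1.12, sticklebacks 0.294. Include each in turn until the next type's E/h falls below the running intake rate.
Rate on top 1: 4.611. rudd: 2.3 < 4.611 → exclude; stop.
Optimal diet: roach — 1 of 5 types.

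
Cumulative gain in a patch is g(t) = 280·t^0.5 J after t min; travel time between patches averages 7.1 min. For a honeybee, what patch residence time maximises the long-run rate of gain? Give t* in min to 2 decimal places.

By the marginal value theorem, leave when the instantaneous gain rate g'(t) equals the habitat-wide average g(t)/(T + t).
g'(t) = 0.5·280·t^-0.5. Setting 0.5·280·t^-0.5 = 280·t^0.5/(7.1+t) gives 0.5(7.1+t) = t, so 0.50·t = 0.5×7.1.
t* = 0.5×7.1/0.50 = 7.1 min.

7.10 min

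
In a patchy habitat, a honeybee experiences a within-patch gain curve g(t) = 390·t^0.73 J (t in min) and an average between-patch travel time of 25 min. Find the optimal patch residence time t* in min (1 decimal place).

67.6 min

Maximise g(t)/(T+t): set derivative to zero → g'(t)(T+t) = g(t).
g'(t) = 0.73·390·t^-0.27. Setting 0.73·390·t^-0.27 = 390·t^0.73/(25+t) gives 0.73(25+t) = t, so 0.27·t = 0.73×25.
t* = 0.73×25/0.27 = 67.59 min.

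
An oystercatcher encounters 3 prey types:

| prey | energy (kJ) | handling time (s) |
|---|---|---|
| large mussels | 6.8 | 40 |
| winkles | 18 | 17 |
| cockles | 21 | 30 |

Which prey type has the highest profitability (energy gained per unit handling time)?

winkles

In descending order of E/h:
winkles: 18/17 = 1.06 kJ/s
cockles: 21/30 = 0.7 kJ/s
large mussels: 6.8/40 = 0.17 kJ/s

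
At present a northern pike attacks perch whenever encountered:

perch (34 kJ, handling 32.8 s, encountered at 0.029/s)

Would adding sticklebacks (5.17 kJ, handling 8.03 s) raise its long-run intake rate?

Current rate: (0.029×34)/(1 + 0.029×32.8) = 0.5053 kJ/s.
Profitability of sticklebacks: 5.17/8.03 = 0.6438 kJ/s.
0.6438 > 0.5053, so adding sticklebacks raises the average — include it.

Yes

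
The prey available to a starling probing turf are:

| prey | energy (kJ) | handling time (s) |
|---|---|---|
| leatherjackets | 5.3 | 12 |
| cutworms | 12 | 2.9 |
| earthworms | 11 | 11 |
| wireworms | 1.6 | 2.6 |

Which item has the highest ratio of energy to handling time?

In descending order of E/h:
cutworms: 12/2.9 = 4.14 kJ/s
earthworms: 11/11 = 1 kJ/s
wireworms: 1.6/2.6 = 0.615 kJ/s
leatherjackets: 5.3/12 = 0.442 kJ/s

cutworms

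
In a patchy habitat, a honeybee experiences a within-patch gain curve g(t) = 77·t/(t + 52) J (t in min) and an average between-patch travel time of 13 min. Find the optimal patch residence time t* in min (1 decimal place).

Optimal t* satisfies g'(t*) = g(t*)/(T + t*).
g'(t) = 77·52/(t + 52)². Setting 77·52/(t+52)² = 77t/[(t+52)(13+t)] gives 52(13+t) = t(t+52), so t² = 52×13 = 676.
t* = √676 = 26 min.

26.0 min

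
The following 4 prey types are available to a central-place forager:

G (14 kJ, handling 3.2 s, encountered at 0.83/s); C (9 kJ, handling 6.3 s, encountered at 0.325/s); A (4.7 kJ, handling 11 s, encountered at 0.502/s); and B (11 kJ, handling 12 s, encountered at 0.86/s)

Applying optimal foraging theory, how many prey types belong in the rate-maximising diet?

E/h in descending order: G 4.38, C 1.43, B 0.917, A 0.427 kJ/s. The optimal diet is the largest prefix of this list for which every included type satisfies E_i/h_i > R on the types above it.
Rate on top 1: 3.178. C: 1.43 < 3.178 → exclude; stop.
Optimal diet: G — 1 of 4 types.

1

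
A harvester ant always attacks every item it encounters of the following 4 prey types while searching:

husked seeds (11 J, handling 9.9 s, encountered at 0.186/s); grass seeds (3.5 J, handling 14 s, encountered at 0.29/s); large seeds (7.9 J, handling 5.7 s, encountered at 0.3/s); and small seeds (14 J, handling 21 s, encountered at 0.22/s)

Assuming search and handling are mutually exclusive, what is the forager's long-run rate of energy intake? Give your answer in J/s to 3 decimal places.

R = Σλ_iE_i / (1 + Σλ_ih_i)
Numerator: 0.186×11 + 0.29×3.5 + 0.3×7.9 + 0.22×14 = 8.511
Denominator: 1 + 0.186×9.9 + 0.29×14 + 0.3×5.7 + 0.22×21 = 13.23
R = 8.511/13.23 = 0.6432 J/s

0.643 J/s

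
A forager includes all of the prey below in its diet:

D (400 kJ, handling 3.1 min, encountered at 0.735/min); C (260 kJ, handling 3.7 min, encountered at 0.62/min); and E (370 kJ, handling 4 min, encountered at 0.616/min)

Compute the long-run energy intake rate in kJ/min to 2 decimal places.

85.00 kJ/min

Energy encountered per unit search time: 0.735×400 + 0.62×260 + 0.616×370 = 683.1 kJ/min.
Handling time per unit search time: 0.735×3.1 + 0.62×3.7 + 0.616×4 = 7.037.
Rate = 683.1/(1 + 7.037) = 85 kJ/min.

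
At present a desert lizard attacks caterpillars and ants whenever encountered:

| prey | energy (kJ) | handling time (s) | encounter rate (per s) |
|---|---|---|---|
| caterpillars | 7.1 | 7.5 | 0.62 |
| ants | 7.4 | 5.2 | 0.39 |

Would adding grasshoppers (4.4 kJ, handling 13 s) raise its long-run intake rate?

Current rate: (0.62×7.1 + 0.39×7.4)/(1 + 0.62×7.5 + 0.39×5.2) = 0.9492 kJ/s.
grasshoppers: E/h = 4.4/13 = 0.3385 kJ/s.
0.3385 < 0.9492, so adding grasshoppers would lower the average — exclude it.

No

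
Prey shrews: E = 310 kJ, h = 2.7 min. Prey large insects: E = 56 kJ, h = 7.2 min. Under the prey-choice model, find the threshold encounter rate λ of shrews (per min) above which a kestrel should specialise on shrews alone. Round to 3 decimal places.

0.027 per min

At the threshold, the rate on shrews alone equals the profitability of large insects: λ·310/(1 + λ·2.7) = 56/7.2 = 7.778.
Rearranging, λ(310 − 7.778×2.7) = 7.778, so λ = 7.778/289 = 0.02691 per min.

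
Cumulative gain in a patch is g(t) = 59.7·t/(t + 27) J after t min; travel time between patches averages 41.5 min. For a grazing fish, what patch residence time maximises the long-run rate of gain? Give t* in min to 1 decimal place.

Maximise g(t)/(T+t): set derivative to zero → g'(t)(T+t) = g(t).
g'(t) = 59.7·27/(t + 27)². Setting 59.7·27/(t+27)² = 59.7t/[(t+27)(41.5+t)] gives 27(41.5+t) = t(t+27), so t² = 27×41.5 = 1120.
t* = √1120 = 33.47 min.

33.5 min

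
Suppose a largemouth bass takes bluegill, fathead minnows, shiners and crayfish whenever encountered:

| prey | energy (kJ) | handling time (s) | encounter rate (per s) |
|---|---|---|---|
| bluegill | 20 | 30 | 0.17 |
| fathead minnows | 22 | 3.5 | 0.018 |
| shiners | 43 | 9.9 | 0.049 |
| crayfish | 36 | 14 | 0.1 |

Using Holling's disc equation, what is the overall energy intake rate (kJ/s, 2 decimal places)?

R = (0.17×20 + 0.018×22 + 0.049×43 + 0.1×36) / (1 + 0.17×30 + 0.018×3.5 + 0.049×9.9 + 0.1×14) = 9.503/8.048 = 1.181 kJ/s.

1.18 kJ/s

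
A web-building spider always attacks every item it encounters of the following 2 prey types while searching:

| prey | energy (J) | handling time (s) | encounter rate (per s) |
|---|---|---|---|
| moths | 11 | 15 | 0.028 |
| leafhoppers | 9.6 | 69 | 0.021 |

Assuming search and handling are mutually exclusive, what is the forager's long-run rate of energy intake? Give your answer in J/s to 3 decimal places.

0.178 J/s

Energy encountered per unit search time: 0.028×11 + 0.021×9.6 = 0.5096 J/s.
Handling time per unit search time: 0.028×15 + 0.021×69 = 1.869.
Rate = 0.5096/(1 + 1.869) = 0.1776 J/s.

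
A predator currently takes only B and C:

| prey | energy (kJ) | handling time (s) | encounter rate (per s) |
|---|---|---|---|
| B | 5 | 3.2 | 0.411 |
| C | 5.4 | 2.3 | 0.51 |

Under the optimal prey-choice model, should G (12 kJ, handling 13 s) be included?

No

Intake rate on the current diet: R = (0.411×5 + 0.51×5.4) / (1 + 0.411×3.2 + 0.51×2.3) = 4.809/3.488 = 1.379 kJ/s.
G: E/h = 12/13 = 0.9231 kJ/s.
Since 0.9231 < R, time spent handling G is better spent searching.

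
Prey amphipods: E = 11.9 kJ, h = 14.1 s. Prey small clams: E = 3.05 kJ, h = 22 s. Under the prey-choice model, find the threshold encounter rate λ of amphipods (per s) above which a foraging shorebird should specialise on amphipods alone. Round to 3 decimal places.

0.014 per s

Drop small clams once their profitability E₂/h₂ falls below the rate achievable on amphipods alone: E₂/h₂ = λE₁/(1 + λh₁).
Solve for λ: λE₁h₂ = E₂(1 + λh₁) → λ(E₁h₂ − E₂h₁) = E₂ → λ = E₂/(E₁h₂ − E₂h₁).
λ = 3.05/(11.9×22 − 3.05×14.1) = 3.05/218.8 = 0.01394 per s.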